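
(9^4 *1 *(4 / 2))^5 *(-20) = -7780905893796434432640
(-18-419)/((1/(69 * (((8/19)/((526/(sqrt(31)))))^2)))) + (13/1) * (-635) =-10849598957/1314211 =-8255.60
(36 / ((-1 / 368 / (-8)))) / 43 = 105984 / 43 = 2464.74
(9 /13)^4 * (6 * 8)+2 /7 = 2261618 /199927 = 11.31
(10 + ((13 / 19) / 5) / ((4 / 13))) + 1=4349 / 380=11.44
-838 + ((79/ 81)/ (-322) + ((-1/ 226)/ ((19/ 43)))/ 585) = -1525112544266/ 1819936755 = -838.00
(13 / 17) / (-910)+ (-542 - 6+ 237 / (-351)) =-76392167 / 139230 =-548.68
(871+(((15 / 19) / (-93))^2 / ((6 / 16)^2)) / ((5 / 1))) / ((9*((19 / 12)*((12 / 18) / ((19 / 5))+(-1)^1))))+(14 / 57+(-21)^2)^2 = 9520179215537 / 48915861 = 194623.56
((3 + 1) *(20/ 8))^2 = 100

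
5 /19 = 0.26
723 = 723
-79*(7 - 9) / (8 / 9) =711 / 4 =177.75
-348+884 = 536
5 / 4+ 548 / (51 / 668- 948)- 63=-157867867 / 2532852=-62.33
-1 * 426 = -426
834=834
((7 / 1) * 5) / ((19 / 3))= 105 / 19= 5.53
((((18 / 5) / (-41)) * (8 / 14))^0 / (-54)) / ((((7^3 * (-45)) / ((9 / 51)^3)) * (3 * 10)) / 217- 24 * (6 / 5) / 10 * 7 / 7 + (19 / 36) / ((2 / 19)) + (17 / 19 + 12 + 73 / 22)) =647900 / 13584147017583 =0.00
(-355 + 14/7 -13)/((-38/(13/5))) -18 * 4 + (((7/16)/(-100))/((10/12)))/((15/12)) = -4461399/95000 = -46.96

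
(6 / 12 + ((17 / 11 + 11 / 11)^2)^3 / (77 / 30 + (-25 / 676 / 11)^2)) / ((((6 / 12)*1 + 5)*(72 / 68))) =112838134731934727 / 6171309609599178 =18.28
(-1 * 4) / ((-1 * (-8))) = -1 / 2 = -0.50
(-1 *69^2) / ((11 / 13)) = -61893 / 11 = -5626.64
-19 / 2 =-9.50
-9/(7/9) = -81/7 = -11.57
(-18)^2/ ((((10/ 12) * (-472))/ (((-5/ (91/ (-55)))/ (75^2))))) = -297/ 671125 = -0.00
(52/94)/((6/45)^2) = 31.12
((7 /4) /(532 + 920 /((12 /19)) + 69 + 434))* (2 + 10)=63 /7475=0.01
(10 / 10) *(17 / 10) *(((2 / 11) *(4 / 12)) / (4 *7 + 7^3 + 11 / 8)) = 136 / 491535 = 0.00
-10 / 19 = -0.53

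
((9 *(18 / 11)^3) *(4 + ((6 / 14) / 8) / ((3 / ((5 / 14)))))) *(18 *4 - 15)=1174661757 / 130438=9005.52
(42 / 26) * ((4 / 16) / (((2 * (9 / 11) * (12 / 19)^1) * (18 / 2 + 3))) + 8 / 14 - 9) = -610249 / 44928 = -13.58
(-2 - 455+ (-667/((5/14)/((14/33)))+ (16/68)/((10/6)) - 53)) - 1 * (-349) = -2673653/2805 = -953.17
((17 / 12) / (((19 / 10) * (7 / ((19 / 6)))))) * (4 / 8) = 0.17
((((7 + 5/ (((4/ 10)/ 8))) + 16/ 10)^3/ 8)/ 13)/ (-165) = -53367669/ 715000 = -74.64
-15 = -15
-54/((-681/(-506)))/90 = -506/1135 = -0.45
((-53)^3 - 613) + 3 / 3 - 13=-149502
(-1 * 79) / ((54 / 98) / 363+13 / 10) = -4683910 / 77167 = -60.70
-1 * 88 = -88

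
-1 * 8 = -8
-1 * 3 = -3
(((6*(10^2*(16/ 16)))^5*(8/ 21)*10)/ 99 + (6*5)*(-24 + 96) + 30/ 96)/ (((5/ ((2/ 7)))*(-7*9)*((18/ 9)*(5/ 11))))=-737280000532301/ 246960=-2985422742.68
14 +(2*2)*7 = 42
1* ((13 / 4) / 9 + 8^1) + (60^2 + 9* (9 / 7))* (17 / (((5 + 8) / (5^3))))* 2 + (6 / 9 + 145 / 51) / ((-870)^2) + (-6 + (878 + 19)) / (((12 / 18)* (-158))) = 1180705.95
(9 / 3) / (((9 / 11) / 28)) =308 / 3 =102.67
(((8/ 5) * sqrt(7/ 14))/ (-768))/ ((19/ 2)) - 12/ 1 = -12 - sqrt(2)/ 9120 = -12.00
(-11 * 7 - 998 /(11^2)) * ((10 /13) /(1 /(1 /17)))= -103150 /26741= -3.86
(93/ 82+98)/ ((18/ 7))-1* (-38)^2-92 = -2210233/ 1476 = -1497.45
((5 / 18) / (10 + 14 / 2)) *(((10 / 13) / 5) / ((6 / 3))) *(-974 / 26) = -2435 / 51714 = -0.05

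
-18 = -18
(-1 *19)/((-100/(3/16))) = 0.04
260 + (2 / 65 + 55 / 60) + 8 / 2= 206659 / 780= 264.95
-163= -163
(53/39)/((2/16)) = 424/39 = 10.87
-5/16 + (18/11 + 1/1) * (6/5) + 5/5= 3389/880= 3.85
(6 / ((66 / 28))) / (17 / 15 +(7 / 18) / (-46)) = 2.26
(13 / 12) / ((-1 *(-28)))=13 / 336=0.04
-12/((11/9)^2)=-972/121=-8.03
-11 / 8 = -1.38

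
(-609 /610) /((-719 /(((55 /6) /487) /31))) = 2233 /2648557292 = 0.00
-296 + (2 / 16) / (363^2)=-312028991 / 1054152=-296.00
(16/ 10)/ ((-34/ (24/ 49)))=-96/ 4165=-0.02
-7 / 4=-1.75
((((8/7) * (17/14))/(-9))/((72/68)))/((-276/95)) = 27455/547722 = 0.05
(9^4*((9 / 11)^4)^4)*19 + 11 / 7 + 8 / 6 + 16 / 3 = 4858857821430112575452 / 964944327135015381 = 5035.38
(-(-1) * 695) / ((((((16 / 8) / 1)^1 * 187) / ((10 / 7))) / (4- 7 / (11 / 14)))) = -13.03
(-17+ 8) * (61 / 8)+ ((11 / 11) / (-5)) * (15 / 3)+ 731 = 5291 / 8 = 661.38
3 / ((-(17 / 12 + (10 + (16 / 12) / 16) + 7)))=-6 / 37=-0.16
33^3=35937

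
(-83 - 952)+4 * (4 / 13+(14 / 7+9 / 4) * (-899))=-212118 / 13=-16316.77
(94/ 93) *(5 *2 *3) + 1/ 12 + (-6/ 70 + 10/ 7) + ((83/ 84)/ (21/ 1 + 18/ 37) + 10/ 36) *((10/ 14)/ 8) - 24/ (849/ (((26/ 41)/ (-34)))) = 242227512543967/ 7622441403360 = 31.78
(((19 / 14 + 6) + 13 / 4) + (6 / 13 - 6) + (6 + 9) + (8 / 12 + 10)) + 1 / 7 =30.88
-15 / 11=-1.36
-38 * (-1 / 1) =38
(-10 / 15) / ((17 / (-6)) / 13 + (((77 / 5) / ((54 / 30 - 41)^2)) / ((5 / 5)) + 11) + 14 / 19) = -2711072 / 46883579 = -0.06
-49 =-49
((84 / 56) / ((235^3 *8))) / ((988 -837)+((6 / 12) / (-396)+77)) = 297 / 4686959556250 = 0.00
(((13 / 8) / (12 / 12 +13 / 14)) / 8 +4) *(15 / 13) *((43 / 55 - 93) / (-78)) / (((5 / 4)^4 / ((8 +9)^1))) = 1223346112 / 31370625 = 39.00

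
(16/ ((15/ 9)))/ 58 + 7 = 1039/ 145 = 7.17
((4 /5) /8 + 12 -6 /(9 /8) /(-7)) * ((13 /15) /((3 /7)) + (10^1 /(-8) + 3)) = 261997 /5400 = 48.52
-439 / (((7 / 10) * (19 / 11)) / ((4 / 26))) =-55.86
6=6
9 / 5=1.80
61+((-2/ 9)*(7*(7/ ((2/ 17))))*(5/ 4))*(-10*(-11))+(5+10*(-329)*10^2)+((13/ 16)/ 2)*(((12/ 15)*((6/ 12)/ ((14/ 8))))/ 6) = -341660.37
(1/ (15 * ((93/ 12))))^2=16/ 216225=0.00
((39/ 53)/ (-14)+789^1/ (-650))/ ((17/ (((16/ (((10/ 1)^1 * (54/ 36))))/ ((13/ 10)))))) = -1628768/ 26647075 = -0.06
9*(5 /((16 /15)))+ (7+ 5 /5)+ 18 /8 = 839 /16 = 52.44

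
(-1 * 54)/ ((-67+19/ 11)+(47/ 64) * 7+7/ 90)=0.90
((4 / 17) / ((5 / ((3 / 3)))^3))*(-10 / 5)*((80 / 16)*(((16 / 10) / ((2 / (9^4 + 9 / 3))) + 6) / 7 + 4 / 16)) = -12374 / 875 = -14.14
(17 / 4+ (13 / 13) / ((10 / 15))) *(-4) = -23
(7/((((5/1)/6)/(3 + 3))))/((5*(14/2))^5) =0.00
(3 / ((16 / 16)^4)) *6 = 18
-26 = -26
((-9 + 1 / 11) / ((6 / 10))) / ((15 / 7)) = -686 / 99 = -6.93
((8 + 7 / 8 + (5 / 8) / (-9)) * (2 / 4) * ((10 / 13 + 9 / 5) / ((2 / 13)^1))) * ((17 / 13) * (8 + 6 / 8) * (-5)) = -31498705 / 7488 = -4206.56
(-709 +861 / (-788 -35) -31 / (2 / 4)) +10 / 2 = -631279 / 823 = -767.05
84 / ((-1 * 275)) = -84 / 275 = -0.31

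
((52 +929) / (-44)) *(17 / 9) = -1853 / 44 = -42.11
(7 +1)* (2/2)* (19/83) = 152/83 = 1.83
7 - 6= 1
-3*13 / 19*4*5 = -780 / 19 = -41.05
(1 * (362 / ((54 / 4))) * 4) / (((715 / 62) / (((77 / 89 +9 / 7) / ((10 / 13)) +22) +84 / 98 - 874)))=-18979364608 / 2405403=-7890.31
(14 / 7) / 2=1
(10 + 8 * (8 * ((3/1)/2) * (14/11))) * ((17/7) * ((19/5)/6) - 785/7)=-16886029/1155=-14619.94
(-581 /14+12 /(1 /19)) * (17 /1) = 6341 /2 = 3170.50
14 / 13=1.08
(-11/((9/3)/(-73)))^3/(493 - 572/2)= 517781627/5589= 92642.98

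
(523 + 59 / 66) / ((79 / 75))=864425 / 1738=497.37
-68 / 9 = -7.56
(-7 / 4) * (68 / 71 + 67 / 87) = -74711 / 24708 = -3.02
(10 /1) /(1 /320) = 3200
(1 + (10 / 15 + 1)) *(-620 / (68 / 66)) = -27280 / 17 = -1604.71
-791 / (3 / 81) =-21357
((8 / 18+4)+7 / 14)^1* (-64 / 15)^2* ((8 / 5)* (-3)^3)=-1458176 / 375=-3888.47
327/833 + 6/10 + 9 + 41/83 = 3625142/345695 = 10.49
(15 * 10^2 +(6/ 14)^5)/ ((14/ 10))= 126053715/ 117649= 1071.44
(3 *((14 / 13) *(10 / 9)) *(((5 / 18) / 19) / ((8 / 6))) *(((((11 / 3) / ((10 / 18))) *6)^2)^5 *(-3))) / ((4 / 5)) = -27010877973596294101632 / 19296875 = -1399754000251143.99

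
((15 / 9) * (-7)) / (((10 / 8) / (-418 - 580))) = 27944 / 3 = 9314.67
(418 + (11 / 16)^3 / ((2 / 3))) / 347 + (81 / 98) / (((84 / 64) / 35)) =3238018121 / 139288576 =23.25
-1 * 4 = -4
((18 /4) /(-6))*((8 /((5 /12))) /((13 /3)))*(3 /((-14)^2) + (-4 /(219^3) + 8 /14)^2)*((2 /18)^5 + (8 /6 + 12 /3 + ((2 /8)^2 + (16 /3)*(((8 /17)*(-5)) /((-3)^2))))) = -475056005654009990767859 /104510955208700492426520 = -4.55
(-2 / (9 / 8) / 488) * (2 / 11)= -4 / 6039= -0.00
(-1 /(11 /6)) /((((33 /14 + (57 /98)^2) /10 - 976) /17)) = 9796080 /1030800683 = 0.01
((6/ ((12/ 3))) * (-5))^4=50625/ 16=3164.06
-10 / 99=-0.10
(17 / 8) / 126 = 17 / 1008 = 0.02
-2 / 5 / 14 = -1 / 35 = -0.03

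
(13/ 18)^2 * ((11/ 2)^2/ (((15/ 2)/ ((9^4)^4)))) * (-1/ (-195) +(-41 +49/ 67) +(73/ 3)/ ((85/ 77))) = -404517568440214636407/ 5695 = -71030301745428382.16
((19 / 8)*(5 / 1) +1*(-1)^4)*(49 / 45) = 5047 / 360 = 14.02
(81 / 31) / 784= 81 / 24304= 0.00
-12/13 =-0.92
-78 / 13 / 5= -6 / 5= -1.20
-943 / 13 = -72.54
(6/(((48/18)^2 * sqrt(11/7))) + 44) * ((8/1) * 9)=243 * sqrt(77)/44 + 3168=3216.46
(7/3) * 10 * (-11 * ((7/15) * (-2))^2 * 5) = -30184/27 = -1117.93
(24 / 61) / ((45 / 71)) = 568 / 915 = 0.62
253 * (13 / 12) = 3289 / 12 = 274.08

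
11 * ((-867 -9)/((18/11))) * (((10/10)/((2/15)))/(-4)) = 44165/4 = 11041.25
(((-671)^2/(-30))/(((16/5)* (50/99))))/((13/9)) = -6428.92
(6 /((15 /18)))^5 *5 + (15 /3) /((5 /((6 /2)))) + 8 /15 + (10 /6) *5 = 181420778 /1875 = 96757.75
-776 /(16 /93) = -9021 /2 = -4510.50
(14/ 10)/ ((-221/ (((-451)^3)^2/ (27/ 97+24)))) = -5713852505698046479/ 2602275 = -2195714329076.69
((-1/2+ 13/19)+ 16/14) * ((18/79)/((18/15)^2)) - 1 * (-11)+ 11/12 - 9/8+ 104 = 28999735/252168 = 115.00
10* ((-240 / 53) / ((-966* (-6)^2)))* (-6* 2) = -400 / 25599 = -0.02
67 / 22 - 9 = -131 / 22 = -5.95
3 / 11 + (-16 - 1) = -184 / 11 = -16.73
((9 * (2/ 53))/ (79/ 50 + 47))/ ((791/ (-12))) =-10800/ 101830967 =-0.00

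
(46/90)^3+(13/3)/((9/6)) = 275417/91125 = 3.02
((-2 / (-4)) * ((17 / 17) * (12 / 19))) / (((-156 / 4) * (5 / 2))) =-4 / 1235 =-0.00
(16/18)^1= 8/9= 0.89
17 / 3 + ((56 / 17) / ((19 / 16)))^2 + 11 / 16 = 14.05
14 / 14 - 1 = 0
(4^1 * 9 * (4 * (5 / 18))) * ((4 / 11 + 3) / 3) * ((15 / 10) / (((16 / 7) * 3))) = 1295 / 132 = 9.81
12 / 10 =6 / 5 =1.20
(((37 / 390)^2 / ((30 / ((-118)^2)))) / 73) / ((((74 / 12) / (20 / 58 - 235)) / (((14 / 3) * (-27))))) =2454098038 / 8944325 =274.37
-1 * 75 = -75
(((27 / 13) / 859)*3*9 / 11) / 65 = 729 / 7984405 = 0.00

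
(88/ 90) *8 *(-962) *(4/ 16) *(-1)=84656/ 45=1881.24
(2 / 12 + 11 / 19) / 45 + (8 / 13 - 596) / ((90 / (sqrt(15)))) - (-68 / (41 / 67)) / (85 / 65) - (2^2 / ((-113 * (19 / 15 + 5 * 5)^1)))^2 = 1771738044861601 / 20845895521986 - 86 * sqrt(15) / 13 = 59.37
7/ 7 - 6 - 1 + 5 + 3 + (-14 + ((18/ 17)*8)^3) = 2927028/ 4913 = 595.77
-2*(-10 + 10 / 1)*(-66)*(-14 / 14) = 0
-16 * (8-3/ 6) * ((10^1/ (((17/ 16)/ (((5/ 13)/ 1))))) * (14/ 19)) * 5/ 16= -420000/ 4199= -100.02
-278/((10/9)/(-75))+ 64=18829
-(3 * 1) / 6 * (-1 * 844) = 422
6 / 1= 6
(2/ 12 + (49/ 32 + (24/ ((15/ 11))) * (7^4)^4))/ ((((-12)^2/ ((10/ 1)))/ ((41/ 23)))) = 72406046796570.50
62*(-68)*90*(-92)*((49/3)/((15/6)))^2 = 7450245376/5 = 1490049075.20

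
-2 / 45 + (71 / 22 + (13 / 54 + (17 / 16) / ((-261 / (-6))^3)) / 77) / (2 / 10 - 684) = -85238482309 / 1733594752890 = -0.05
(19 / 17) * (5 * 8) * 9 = 6840 / 17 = 402.35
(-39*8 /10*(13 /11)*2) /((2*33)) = -1.12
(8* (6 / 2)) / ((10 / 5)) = 12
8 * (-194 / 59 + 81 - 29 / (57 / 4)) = 2036008 / 3363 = 605.41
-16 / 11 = -1.45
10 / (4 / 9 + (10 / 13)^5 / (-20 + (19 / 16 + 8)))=2890516005 / 121267378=23.84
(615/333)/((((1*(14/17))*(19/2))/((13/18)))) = 45305/265734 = 0.17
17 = 17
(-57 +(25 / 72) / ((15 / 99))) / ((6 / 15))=-6565 / 48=-136.77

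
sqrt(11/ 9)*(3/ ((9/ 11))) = 11*sqrt(11)/ 9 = 4.05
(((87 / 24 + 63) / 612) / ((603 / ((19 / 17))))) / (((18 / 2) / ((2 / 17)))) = 10127 / 3839450544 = 0.00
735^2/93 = 180075/31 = 5808.87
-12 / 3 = -4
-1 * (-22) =22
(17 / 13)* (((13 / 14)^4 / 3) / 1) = 37349 / 115248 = 0.32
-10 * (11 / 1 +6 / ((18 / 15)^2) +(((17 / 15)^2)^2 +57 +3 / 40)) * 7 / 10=-209482301 / 405000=-517.24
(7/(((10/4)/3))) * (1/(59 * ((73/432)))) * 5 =18144/4307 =4.21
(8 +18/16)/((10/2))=73/40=1.82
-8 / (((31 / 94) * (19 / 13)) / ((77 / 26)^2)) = -1114652 / 7657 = -145.57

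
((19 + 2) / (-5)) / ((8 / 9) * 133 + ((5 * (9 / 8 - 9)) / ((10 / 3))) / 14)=-6048 / 169025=-0.04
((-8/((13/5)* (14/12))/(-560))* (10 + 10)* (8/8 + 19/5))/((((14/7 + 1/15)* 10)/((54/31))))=23328/612157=0.04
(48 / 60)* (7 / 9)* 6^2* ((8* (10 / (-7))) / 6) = -128 / 3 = -42.67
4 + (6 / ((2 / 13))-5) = 38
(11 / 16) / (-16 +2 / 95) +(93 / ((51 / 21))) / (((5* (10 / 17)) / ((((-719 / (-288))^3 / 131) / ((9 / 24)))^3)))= 229646696908598630108861034289 / 619464845966151394632558182400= 0.37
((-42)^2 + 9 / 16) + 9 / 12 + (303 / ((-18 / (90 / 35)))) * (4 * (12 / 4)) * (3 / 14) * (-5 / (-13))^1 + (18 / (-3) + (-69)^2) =66018705 / 10192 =6477.50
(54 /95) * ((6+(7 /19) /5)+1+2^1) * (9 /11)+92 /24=4796917 /595650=8.05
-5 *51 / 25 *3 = -30.60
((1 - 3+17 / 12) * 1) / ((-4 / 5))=35 / 48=0.73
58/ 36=29/ 18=1.61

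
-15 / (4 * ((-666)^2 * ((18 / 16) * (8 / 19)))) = -95 / 5322672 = -0.00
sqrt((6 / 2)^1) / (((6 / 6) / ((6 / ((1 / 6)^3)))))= 1296 * sqrt(3)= 2244.74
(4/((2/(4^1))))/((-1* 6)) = -4/3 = -1.33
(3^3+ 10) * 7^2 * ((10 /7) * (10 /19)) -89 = 24209 /19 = 1274.16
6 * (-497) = -2982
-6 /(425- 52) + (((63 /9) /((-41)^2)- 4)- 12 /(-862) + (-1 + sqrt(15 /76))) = -1350672662 /270242603 + sqrt(285) /38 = -4.55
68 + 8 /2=72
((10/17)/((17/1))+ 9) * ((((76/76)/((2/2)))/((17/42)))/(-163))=-109662/800819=-0.14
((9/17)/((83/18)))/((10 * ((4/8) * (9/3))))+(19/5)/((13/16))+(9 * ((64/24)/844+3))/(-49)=3919059349/948241385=4.13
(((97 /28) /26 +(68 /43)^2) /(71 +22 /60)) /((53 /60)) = 797765625 /19092853507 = 0.04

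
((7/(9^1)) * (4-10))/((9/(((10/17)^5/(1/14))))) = -19600000/38336139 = -0.51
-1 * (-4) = 4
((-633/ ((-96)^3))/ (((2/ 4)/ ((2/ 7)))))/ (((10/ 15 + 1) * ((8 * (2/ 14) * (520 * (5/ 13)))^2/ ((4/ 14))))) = 211/ 157286400000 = 0.00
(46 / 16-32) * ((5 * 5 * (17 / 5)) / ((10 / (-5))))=19805 / 16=1237.81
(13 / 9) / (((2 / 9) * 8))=13 / 16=0.81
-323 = -323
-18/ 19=-0.95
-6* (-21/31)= 126/31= 4.06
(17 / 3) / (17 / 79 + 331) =1343 / 78498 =0.02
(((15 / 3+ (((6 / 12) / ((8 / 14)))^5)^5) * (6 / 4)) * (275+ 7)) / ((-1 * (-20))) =80469712916272254168777681 / 755578637259143234191360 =106.50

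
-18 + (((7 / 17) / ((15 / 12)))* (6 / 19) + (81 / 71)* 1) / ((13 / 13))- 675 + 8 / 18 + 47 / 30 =-1423610963 / 2063970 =-689.74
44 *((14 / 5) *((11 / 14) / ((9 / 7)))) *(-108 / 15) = -13552 / 25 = -542.08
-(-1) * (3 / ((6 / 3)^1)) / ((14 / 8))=6 / 7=0.86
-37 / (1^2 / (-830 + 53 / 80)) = 2454839 / 80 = 30685.49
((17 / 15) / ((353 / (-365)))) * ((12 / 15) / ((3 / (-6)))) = 9928 / 5295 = 1.87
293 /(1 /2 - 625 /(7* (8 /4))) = -6.64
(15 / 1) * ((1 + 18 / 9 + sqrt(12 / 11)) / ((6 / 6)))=30 * sqrt(33) / 11 + 45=60.67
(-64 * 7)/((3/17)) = -7616/3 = -2538.67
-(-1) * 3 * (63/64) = 189/64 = 2.95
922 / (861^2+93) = 461 / 370707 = 0.00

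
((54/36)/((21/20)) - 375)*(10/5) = -5230/7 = -747.14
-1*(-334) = 334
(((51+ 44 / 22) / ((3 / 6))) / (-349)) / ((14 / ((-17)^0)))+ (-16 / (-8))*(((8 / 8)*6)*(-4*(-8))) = 938059 / 2443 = 383.98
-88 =-88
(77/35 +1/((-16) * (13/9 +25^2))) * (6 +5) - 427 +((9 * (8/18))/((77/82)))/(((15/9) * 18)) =-402.66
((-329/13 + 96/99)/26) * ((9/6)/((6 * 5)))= -10441/223080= -0.05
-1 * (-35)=35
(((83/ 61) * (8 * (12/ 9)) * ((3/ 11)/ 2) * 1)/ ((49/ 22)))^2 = 7054336/ 8934121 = 0.79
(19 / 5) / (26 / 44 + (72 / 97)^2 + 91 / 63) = 35396658 / 24091295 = 1.47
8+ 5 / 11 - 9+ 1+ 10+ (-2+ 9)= 192 / 11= 17.45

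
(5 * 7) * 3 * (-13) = -1365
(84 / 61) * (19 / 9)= 532 / 183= 2.91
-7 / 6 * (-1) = 7 / 6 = 1.17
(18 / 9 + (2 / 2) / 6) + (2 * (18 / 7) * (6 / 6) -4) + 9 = 517 / 42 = 12.31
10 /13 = 0.77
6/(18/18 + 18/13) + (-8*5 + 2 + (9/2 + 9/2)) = -821/31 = -26.48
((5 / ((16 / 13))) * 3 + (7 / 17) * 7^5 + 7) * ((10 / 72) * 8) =3146005 / 408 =7710.80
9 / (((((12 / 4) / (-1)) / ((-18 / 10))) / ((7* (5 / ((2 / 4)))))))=378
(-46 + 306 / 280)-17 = -8667 / 140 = -61.91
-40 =-40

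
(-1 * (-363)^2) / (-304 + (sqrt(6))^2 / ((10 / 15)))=131769 / 295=446.67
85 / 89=0.96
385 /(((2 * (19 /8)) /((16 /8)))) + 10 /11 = 163.01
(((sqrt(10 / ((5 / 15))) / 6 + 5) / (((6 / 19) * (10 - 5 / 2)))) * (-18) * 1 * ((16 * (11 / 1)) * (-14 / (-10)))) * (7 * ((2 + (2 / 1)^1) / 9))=-1310848 / 45 - 655424 * sqrt(30) / 675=-34448.33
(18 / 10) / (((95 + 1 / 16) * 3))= 16 / 2535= 0.01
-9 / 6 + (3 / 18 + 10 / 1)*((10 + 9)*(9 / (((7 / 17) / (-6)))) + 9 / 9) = -531799 / 21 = -25323.76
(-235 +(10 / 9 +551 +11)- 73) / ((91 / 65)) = 1640 / 9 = 182.22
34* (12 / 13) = 408 / 13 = 31.38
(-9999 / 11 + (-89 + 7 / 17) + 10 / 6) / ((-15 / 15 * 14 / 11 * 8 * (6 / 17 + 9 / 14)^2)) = 16621682 / 168507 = 98.64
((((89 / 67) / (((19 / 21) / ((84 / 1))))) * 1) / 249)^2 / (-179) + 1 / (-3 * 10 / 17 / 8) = -4.53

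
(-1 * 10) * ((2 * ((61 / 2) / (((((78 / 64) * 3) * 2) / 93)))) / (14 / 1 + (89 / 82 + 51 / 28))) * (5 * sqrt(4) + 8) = -2084033280 / 252317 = -8259.58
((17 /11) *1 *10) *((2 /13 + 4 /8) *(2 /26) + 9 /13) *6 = 128010 /1859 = 68.86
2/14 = 1/7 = 0.14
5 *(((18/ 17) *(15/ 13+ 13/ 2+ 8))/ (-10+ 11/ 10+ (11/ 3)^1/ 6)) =-824175/ 82433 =-10.00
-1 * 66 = -66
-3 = -3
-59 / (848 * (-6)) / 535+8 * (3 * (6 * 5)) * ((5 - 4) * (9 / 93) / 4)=1469925029 / 84384480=17.42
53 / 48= 1.10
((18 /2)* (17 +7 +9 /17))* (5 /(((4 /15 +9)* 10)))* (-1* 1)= -405 /34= -11.91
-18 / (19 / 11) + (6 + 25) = 391 / 19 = 20.58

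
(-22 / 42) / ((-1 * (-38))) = -11 / 798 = -0.01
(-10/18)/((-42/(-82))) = -205/189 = -1.08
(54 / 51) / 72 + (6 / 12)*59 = 2007 / 68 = 29.51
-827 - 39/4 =-3347/4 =-836.75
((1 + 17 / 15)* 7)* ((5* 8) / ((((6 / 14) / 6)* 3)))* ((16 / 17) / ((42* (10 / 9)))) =14336 / 255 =56.22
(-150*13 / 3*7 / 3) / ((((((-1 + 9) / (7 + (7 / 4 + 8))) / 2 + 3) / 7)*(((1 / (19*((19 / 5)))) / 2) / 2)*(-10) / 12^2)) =422595264 / 31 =13632105.29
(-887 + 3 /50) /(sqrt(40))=-44347* sqrt(10) /1000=-140.24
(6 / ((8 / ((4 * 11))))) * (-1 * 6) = -198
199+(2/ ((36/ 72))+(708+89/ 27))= 24686/ 27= 914.30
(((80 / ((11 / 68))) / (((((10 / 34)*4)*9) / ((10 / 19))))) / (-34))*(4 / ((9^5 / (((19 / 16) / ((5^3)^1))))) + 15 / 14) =-1368864004 / 1767041325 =-0.77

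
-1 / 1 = -1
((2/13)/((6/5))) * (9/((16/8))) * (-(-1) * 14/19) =105/247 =0.43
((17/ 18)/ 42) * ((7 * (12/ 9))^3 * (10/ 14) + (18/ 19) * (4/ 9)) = 1267078/ 96957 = 13.07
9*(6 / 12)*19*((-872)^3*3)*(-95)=16156989008640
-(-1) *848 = 848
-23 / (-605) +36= 21803 / 605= 36.04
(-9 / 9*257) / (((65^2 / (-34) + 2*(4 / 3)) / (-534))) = -13998276 / 12403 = -1128.62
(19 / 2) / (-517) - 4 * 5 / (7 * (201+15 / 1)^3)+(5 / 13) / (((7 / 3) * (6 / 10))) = 30385479547 / 118531340928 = 0.26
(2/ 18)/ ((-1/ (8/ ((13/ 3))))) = -8/ 39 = -0.21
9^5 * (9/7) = 531441/7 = 75920.14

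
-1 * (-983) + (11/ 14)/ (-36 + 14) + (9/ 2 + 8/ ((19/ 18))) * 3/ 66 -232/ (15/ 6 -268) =984.39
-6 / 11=-0.55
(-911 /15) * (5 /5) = -911 /15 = -60.73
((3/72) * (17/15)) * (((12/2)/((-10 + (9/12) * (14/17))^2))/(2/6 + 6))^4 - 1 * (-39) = 2725050027562649070082545651/69873077628676573906558805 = 39.00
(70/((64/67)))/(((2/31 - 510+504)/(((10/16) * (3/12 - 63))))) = 91232225/188416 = 484.21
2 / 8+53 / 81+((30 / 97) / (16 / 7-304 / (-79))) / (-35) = 12031307 / 13325472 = 0.90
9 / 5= 1.80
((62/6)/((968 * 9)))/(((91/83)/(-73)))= -187829/2378376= -0.08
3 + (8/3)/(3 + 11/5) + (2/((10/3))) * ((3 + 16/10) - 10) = 266/975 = 0.27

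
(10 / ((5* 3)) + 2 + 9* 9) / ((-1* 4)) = -251 / 12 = -20.92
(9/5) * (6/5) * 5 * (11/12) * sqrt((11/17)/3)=33 * sqrt(561)/170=4.60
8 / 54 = 4 / 27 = 0.15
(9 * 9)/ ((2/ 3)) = 243/ 2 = 121.50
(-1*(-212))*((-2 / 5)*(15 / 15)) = -84.80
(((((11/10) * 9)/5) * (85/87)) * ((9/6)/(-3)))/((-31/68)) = 9537/4495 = 2.12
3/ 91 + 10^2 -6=8557/ 91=94.03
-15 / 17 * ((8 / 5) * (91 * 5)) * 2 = -21840 / 17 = -1284.71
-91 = -91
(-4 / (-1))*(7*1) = 28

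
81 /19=4.26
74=74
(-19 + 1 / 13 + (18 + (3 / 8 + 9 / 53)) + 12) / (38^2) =64059 / 7959328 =0.01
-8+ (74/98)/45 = -17603/2205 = -7.98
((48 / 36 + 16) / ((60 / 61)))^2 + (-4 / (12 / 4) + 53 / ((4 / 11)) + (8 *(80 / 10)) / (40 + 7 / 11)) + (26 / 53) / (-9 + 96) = 846884055623 / 1855005300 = 456.54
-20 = -20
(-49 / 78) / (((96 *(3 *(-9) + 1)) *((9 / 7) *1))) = 343 / 1752192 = 0.00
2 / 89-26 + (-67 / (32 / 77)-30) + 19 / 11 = -6750213 / 31328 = -215.47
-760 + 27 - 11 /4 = -2943 /4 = -735.75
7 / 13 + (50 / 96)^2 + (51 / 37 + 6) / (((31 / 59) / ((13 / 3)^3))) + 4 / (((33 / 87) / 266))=165797653501 / 41989376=3948.56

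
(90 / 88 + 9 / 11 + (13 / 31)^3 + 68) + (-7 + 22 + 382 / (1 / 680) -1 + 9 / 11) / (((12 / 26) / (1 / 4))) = 1107219946475 / 7864824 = 140781.27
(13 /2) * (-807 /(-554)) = 10491 /1108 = 9.47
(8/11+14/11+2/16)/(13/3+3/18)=17/36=0.47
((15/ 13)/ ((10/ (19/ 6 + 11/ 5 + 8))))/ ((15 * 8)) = 401/ 31200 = 0.01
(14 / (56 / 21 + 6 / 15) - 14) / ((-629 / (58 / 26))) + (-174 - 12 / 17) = -174.67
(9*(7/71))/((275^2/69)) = 4347/5369375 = 0.00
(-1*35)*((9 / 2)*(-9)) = 1417.50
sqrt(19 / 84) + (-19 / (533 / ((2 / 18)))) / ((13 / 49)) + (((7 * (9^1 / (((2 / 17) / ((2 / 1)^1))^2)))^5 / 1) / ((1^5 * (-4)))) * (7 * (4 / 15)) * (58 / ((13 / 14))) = -58319181344444162395768.71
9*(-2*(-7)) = 126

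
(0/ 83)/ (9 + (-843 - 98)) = 0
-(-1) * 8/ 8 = 1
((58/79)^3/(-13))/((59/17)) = -3316904/378160913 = -0.01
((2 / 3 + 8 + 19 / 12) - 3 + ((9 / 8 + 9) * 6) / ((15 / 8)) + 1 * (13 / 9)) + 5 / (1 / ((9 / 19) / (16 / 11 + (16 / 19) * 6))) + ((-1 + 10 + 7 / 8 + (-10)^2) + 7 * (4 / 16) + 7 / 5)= 1890877 / 12240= 154.48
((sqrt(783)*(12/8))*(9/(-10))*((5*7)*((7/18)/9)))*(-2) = 49*sqrt(87)/4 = 114.26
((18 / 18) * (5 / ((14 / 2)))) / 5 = 0.14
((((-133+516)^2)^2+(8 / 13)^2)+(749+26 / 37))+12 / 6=134549949697178 / 6253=21517663473.08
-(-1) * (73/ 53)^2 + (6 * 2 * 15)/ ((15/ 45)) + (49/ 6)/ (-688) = 6283458551/ 11595552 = 541.89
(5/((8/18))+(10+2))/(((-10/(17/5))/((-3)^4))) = -128061/200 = -640.30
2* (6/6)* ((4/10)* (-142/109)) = -568/545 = -1.04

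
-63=-63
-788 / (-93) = 788 / 93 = 8.47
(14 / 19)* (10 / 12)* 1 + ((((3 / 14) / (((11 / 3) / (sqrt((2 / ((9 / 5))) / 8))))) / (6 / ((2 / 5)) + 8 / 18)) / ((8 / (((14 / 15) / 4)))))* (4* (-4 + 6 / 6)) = 35 / 57 - 27* sqrt(5) / 122320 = 0.61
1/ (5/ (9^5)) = 59049/ 5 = 11809.80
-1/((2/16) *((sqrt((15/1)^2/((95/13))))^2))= -152/585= -0.26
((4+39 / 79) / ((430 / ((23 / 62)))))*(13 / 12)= 21229 / 5054736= 0.00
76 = 76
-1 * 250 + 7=-243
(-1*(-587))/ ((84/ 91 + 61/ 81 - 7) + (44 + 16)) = 618111/ 57574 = 10.74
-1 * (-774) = 774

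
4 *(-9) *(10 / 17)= -360 / 17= -21.18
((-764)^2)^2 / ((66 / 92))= 15672246939136 / 33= 474916573913.21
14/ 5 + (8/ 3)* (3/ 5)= 22/ 5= 4.40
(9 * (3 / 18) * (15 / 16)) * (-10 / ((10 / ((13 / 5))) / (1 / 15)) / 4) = -39 / 640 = -0.06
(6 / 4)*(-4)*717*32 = -137664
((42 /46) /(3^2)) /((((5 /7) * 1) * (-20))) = -49 /6900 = -0.01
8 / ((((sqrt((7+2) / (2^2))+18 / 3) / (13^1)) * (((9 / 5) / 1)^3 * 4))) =1300 / 2187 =0.59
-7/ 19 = -0.37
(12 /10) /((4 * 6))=1 /20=0.05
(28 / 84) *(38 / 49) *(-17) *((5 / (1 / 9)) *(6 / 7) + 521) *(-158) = 399800356 / 1029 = 388532.90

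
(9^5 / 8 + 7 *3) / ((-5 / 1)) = -59217 / 40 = -1480.42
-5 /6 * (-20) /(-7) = -50 /21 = -2.38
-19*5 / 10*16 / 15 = -152 / 15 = -10.13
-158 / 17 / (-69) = 158 / 1173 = 0.13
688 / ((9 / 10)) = 764.44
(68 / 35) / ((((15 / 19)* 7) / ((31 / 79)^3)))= 38489972 / 1811918325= 0.02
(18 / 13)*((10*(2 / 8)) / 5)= 9 / 13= 0.69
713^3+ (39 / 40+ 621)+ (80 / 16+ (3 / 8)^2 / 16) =1855834746797 / 5120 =362467723.98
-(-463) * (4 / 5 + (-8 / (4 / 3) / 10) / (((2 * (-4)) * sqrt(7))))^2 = 1389 * sqrt(7) / 175 + 3322951 / 11200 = 317.69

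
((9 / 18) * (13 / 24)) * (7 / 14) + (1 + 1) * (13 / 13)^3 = 205 / 96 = 2.14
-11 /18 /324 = -11 /5832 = -0.00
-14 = -14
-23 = -23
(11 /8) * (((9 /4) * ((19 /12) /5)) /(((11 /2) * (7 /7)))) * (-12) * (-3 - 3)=513 /40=12.82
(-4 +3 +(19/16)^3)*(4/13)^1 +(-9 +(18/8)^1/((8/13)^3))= 22959/26624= 0.86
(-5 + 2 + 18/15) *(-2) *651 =11718/5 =2343.60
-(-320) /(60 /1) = 16 /3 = 5.33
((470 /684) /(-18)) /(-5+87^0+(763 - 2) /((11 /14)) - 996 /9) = -2585 /57821256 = -0.00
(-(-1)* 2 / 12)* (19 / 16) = 0.20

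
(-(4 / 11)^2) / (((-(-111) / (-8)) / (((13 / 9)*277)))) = 460928 / 120879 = 3.81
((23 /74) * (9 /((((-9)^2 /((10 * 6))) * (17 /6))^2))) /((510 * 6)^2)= 46 /2252811933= 0.00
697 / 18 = 38.72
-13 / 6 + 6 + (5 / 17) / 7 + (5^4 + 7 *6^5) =39313465 / 714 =55060.88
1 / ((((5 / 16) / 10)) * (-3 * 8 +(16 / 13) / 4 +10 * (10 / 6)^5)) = 50544 / 165703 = 0.31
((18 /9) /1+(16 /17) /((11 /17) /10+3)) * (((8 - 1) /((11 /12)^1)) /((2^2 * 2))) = 12621 /5731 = 2.20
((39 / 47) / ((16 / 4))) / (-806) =-0.00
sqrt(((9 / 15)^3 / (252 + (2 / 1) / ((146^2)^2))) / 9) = 10658 * sqrt(1717525615710) / 1431271346425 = 0.01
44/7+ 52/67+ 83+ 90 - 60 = 56309/469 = 120.06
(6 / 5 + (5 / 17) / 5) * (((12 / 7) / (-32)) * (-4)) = 321 / 1190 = 0.27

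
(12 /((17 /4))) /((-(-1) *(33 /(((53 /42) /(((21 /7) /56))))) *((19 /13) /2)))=2.76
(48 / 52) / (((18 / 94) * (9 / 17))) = 3196 / 351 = 9.11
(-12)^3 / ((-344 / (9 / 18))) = 108 / 43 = 2.51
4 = 4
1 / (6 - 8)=-0.50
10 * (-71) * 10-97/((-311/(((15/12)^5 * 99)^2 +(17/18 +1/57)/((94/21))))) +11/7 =2780760291252271/130116747264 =21371.27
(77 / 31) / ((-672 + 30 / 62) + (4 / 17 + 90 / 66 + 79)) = -14399 / 3425547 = -0.00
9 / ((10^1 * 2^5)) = 9 / 320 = 0.03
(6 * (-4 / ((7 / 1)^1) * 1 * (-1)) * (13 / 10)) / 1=156 / 35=4.46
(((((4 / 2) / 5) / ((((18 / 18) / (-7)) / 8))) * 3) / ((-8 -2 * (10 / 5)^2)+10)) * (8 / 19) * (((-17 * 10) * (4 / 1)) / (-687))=4.67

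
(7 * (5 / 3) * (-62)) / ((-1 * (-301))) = -310 / 129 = -2.40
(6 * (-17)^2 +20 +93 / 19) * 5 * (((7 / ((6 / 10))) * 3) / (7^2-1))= 5848325 / 912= 6412.64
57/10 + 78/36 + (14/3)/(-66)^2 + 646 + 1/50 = 53406281/81675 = 653.89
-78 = -78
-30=-30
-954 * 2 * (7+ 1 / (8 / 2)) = -13833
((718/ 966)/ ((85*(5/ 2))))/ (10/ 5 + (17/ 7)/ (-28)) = 20104/ 10996875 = 0.00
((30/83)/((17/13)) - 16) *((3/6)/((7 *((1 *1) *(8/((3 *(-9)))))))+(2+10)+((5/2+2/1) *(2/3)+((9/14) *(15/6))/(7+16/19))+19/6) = -10068971891/35320152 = -285.08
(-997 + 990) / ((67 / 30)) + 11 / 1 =527 / 67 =7.87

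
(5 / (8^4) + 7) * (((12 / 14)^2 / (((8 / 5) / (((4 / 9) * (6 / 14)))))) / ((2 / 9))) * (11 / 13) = 42585345 / 18264064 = 2.33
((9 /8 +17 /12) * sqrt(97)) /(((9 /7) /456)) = 8113 * sqrt(97) /9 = 8878.20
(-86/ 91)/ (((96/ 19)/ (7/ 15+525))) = -459971/ 4680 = -98.28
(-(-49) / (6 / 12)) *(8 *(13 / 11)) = 10192 / 11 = 926.55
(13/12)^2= 169/144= 1.17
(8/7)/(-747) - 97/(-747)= 671/5229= 0.13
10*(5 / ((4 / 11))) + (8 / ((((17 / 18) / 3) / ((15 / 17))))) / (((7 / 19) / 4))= 1541285 / 4046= 380.94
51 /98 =0.52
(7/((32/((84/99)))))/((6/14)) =343/792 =0.43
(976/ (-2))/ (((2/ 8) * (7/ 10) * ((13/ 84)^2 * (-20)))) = 983808/ 169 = 5821.35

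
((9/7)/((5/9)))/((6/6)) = 81/35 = 2.31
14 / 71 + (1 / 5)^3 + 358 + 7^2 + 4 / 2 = 3631696 / 8875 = 409.21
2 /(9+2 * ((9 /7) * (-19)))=-14 /279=-0.05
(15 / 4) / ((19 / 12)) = 45 / 19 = 2.37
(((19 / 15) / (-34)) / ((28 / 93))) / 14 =-589 / 66640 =-0.01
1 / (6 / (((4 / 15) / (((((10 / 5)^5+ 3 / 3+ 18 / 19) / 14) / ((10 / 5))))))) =1064 / 29025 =0.04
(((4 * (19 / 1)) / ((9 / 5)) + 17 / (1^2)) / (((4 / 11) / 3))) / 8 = 61.07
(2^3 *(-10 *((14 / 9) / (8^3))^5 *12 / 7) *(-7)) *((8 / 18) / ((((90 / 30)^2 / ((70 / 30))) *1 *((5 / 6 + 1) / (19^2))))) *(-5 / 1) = -1061782225 / 37661608293433344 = -0.00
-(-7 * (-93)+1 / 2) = -1303 / 2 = -651.50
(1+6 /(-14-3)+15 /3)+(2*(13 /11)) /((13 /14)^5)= 9.07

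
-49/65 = -0.75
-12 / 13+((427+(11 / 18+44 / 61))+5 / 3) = 6124631 / 14274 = 429.08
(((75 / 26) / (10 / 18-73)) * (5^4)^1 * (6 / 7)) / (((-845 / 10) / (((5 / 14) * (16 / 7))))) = 25312500 / 122832073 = 0.21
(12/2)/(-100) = -0.06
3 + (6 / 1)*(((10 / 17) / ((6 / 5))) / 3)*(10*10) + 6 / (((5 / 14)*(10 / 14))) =158813 / 1275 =124.56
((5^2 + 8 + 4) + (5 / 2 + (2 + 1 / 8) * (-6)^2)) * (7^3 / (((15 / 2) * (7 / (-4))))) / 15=-45472 / 225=-202.10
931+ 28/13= 12131/13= 933.15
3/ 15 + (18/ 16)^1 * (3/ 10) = 0.54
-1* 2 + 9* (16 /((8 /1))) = 16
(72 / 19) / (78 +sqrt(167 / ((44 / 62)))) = 123552 / 2444749 - 72* sqrt(113894) / 2444749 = 0.04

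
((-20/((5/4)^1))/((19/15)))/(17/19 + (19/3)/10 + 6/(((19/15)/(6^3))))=-7200/584071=-0.01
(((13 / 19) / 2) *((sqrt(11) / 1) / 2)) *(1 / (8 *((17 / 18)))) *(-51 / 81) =-13 *sqrt(11) / 912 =-0.05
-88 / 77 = -8 / 7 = -1.14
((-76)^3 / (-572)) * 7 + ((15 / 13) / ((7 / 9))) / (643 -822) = 962563139 / 179179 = 5372.08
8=8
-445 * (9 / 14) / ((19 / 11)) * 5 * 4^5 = -112780800 / 133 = -847975.94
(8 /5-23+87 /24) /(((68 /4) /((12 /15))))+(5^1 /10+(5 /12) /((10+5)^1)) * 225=200453 /1700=117.91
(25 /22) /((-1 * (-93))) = 0.01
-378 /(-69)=126 /23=5.48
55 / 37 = 1.49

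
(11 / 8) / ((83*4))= 11 / 2656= 0.00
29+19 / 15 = 454 / 15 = 30.27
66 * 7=462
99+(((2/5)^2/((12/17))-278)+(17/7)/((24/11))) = -746173/4200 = -177.66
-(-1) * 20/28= 5/7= 0.71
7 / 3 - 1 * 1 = 4 / 3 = 1.33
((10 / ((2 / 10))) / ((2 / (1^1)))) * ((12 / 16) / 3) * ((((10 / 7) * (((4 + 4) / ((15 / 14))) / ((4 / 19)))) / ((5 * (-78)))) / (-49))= 95 / 5733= 0.02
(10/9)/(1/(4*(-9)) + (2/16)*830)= 20/1867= 0.01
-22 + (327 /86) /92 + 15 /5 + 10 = -70881 /7912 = -8.96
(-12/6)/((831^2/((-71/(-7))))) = -142/4833927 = -0.00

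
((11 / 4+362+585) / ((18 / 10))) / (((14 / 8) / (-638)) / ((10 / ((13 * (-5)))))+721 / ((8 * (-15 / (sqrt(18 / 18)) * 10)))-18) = -302970250 / 10670361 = -28.39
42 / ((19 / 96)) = 212.21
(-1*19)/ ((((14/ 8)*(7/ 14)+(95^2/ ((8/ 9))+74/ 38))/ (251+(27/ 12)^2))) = -1479017/ 3087408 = -0.48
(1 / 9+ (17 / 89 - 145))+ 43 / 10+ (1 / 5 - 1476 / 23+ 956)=27694493 / 36846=751.63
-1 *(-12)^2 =-144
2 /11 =0.18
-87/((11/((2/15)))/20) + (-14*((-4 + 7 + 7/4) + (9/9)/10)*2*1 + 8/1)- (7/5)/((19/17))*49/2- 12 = -400403/2090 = -191.58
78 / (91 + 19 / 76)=312 / 365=0.85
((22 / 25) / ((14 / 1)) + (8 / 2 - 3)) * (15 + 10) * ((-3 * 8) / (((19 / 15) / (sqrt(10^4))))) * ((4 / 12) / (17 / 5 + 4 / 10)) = -11160000 / 2527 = -4416.30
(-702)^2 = 492804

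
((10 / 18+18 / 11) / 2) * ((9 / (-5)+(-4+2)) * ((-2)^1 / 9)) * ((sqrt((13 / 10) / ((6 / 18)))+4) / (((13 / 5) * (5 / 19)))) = 78337 * sqrt(390) / 579150+313348 / 57915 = 8.08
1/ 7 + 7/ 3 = 52/ 21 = 2.48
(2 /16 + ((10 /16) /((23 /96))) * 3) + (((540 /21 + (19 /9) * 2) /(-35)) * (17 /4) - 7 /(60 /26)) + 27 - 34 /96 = 22662253 /811440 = 27.93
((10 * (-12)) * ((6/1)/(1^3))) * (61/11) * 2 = -87840/11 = -7985.45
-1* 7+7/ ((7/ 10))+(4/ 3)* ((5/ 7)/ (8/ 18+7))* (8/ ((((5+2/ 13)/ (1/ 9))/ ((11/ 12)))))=3.02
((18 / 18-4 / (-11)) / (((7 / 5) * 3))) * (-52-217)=-87.34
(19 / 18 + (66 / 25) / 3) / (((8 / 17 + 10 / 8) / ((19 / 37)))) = 0.58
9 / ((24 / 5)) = 15 / 8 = 1.88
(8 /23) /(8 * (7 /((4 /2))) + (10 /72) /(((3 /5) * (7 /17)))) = 6048 /496639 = 0.01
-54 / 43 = -1.26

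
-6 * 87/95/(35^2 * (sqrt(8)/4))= -522 * sqrt(2)/116375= -0.01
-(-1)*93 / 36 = 31 / 12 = 2.58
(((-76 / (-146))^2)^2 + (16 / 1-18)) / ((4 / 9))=-246201057 / 56796482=-4.33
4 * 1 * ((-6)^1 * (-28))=672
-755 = -755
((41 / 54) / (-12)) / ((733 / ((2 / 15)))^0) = -41 / 648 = -0.06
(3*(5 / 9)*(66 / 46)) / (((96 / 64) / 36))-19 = 883 / 23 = 38.39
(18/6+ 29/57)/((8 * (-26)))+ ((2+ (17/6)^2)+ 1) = 97909/8892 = 11.01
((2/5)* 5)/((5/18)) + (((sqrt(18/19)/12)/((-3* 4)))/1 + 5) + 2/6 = 188/15 - sqrt(38)/912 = 12.53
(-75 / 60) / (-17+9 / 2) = 1 / 10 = 0.10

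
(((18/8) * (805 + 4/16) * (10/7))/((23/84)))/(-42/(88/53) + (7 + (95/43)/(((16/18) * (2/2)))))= -164541564/275195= -597.91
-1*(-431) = 431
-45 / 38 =-1.18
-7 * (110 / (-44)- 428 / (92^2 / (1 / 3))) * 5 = 88.09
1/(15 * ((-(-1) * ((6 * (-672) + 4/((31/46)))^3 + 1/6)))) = -59582/58324164507514405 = -0.00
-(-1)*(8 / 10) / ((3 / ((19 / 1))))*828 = 20976 / 5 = 4195.20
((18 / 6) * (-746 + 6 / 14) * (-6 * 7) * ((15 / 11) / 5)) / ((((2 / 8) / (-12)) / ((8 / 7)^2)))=-865769472 / 539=-1606251.34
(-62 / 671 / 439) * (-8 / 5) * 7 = 0.00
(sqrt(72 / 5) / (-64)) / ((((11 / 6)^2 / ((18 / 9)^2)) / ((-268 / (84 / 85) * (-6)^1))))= -30753 * sqrt(10) / 847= -114.82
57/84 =19/28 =0.68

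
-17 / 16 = -1.06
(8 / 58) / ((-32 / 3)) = -3 / 232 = -0.01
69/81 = 23/27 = 0.85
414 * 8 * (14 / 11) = 4215.27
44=44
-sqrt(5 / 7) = -sqrt(35) / 7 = -0.85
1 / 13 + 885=885.08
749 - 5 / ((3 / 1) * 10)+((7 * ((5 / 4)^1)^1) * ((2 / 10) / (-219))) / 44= 28863025 / 38544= 748.83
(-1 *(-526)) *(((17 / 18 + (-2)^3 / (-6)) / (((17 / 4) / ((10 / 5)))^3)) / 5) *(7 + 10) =5520896 / 13005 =424.52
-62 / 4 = -31 / 2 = -15.50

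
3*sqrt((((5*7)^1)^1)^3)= 105*sqrt(35)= 621.19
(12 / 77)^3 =1728 / 456533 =0.00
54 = 54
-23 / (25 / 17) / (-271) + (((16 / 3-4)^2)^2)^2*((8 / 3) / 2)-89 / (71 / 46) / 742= 13.30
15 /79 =0.19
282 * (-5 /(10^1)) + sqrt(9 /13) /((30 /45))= -141 + 9 * sqrt(13) /26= -139.75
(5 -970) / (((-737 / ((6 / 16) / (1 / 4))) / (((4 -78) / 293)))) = -107115 / 215941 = -0.50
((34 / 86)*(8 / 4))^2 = 1156 / 1849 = 0.63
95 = 95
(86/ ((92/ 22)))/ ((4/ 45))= 21285/ 92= 231.36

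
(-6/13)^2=0.21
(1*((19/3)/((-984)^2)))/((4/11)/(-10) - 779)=-1045/124460594496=-0.00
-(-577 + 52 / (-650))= 14427 / 25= 577.08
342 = 342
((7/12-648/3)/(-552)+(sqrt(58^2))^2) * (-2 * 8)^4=45641156608/207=220488679.27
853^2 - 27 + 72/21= 5093098/7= 727585.43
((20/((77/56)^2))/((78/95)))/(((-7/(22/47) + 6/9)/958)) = -116492800/134849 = -863.88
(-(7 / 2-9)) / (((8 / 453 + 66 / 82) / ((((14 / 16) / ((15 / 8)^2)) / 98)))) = 136202 / 8020425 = 0.02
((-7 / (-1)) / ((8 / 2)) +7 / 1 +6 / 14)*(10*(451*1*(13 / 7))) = 7533955 / 98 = 76877.09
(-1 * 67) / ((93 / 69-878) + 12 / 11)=16951 / 221517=0.08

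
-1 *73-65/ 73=-5394/ 73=-73.89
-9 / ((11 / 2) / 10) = -180 / 11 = -16.36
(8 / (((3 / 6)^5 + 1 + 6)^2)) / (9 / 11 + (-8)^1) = -90112 / 3999375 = -0.02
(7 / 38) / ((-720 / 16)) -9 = -15397 / 1710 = -9.00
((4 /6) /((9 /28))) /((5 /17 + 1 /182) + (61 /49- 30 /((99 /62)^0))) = -1212848 /16639803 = -0.07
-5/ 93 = -0.05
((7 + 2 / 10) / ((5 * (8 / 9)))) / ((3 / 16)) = 216 / 25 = 8.64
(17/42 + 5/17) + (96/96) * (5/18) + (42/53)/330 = 3056587/3121965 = 0.98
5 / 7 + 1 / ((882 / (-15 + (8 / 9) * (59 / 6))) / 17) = 14137 / 23814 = 0.59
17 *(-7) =-119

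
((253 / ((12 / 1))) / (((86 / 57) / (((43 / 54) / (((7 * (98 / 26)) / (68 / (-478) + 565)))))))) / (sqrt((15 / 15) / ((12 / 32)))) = 8436347491 * sqrt(6) / 141656256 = 145.88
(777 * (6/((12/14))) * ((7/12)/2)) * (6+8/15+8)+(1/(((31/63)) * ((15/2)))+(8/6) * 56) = 23130.25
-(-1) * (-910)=-910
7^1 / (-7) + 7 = 6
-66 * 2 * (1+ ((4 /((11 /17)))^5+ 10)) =-17468461548 /14641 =-1193119.43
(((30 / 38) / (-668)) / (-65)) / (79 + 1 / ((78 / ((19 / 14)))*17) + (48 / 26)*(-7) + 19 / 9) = 3213 / 12049737205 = 0.00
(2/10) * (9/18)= 1/10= 0.10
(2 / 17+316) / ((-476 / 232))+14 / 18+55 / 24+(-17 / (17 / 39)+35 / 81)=-248511485 / 1310904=-189.57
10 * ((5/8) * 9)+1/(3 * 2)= 677/12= 56.42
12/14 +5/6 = 71/42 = 1.69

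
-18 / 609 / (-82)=3 / 8323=0.00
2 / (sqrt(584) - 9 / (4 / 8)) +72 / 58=sqrt(146) / 65 +2601 / 1885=1.57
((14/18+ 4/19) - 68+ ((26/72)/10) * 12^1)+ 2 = -110429/1710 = -64.58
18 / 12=3 / 2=1.50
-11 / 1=-11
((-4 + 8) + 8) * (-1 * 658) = -7896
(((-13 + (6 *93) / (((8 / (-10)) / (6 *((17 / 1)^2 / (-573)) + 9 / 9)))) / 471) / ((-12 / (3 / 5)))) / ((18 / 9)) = -3407 / 45840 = -0.07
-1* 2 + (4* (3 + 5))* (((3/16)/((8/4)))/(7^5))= -33611/16807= -2.00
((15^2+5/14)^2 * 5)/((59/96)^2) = 114670368000/170569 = 672281.41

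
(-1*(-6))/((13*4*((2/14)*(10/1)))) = 21/260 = 0.08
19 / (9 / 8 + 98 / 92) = 8.67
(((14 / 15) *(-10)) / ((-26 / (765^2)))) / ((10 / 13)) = 273105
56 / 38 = 28 / 19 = 1.47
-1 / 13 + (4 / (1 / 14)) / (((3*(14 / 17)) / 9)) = 2651 / 13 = 203.92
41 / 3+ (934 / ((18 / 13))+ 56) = 6698 / 9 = 744.22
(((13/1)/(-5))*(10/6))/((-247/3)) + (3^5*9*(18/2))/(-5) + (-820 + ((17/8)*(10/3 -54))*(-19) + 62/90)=-2317214/855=-2710.19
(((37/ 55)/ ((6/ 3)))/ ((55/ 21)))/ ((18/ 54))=0.39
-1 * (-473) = 473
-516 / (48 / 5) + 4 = -199 / 4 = -49.75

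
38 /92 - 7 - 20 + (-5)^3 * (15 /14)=-25843 /161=-160.52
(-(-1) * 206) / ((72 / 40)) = 1030 / 9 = 114.44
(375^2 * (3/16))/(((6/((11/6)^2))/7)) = 13234375/128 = 103393.55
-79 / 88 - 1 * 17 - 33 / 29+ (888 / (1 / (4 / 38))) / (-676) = -19.17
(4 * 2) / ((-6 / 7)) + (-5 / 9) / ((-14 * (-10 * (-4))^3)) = -15052799 / 1612800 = -9.33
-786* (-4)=3144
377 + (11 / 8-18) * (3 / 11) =32777 / 88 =372.47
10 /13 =0.77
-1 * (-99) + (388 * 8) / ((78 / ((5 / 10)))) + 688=31469 / 39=806.90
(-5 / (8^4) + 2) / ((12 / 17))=46393 / 16384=2.83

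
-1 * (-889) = 889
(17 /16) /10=0.11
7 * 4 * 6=168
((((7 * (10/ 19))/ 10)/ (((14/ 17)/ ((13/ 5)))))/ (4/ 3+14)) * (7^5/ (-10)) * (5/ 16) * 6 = -33429123/ 139840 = -239.05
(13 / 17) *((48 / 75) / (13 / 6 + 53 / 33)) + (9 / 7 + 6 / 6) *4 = 2289632 / 246925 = 9.27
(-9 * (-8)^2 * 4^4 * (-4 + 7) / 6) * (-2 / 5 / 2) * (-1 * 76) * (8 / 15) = -14942208 / 25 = -597688.32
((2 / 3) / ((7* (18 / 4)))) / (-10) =-2 / 945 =-0.00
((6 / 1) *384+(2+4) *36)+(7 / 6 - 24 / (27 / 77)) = 44149 / 18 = 2452.72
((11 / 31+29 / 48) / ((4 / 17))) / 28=0.15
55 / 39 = 1.41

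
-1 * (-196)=196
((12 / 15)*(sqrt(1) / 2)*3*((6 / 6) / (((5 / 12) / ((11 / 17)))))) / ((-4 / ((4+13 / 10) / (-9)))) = 0.27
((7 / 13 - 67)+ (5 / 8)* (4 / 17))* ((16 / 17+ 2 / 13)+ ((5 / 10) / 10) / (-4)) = -560983229 / 7814560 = -71.79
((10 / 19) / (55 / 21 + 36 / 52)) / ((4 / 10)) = 0.40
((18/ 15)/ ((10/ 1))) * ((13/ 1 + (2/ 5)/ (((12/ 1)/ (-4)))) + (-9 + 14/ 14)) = 73/ 125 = 0.58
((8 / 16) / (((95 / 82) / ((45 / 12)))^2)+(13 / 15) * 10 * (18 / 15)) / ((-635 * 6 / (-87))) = 6548809 / 18338800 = 0.36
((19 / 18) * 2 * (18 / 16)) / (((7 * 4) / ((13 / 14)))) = 247 / 3136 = 0.08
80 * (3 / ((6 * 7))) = 5.71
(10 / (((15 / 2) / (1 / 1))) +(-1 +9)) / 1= 28 / 3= 9.33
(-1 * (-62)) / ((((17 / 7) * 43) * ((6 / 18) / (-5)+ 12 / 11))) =71610 / 123539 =0.58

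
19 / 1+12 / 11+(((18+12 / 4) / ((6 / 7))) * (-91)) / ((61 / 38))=-918450 / 671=-1368.78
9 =9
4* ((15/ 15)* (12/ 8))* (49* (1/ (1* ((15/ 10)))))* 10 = 1960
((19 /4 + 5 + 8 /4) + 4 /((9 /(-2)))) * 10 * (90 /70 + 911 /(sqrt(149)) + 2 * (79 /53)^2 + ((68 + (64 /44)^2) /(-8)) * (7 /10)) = 8061.79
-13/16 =-0.81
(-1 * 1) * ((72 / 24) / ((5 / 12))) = -36 / 5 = -7.20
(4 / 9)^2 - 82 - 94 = -14240 / 81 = -175.80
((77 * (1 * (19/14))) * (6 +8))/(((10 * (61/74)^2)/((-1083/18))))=-723027767/55815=-12954.00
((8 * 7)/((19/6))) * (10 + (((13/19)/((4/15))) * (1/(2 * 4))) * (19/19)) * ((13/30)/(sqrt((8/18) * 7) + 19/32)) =-8222760/483037 + 175418880 * sqrt(7)/9177703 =33.55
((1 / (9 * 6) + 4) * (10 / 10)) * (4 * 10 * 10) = 43400 / 27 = 1607.41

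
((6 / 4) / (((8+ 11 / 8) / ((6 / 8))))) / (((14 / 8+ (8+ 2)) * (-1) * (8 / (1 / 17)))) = -3 / 39950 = -0.00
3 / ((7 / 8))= 24 / 7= 3.43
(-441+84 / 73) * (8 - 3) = -2199.25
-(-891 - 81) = 972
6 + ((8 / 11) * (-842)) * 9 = -60558 / 11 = -5505.27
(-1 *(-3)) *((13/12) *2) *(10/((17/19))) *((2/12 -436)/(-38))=169975/204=833.21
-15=-15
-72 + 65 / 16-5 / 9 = -9863 / 144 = -68.49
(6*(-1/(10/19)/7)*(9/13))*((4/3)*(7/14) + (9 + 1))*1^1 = -5472/455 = -12.03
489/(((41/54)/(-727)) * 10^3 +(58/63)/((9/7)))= -28795743/19334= -1489.38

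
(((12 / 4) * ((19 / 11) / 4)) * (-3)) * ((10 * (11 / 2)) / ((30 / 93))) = -5301 / 8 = -662.62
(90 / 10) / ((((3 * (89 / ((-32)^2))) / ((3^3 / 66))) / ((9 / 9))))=13824 / 979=14.12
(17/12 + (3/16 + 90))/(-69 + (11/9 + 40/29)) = -382539/277280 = -1.38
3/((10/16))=4.80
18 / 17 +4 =86 / 17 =5.06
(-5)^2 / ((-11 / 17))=-425 / 11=-38.64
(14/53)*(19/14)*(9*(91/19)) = 819/53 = 15.45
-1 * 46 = -46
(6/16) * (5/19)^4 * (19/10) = 375/109744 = 0.00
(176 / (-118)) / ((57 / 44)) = -3872 / 3363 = -1.15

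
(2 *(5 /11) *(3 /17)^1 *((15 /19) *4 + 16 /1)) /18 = 1820 /10659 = 0.17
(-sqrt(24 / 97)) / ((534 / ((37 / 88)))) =-37 * sqrt(582) / 2279112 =-0.00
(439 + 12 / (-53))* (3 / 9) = 23255 / 159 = 146.26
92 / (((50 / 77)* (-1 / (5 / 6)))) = -1771 / 15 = -118.07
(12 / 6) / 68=1 / 34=0.03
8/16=1/2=0.50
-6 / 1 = -6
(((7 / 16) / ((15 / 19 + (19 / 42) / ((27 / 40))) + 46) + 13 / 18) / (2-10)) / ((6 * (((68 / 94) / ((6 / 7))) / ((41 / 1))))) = -103773056437 / 140181527808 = -0.74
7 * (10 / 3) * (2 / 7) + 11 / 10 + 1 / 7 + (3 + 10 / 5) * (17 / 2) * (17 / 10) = 33667 / 420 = 80.16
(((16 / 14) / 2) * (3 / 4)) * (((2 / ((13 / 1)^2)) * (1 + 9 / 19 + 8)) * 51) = 55080 / 22477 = 2.45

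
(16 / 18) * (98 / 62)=392 / 279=1.41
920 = 920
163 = 163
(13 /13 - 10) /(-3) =3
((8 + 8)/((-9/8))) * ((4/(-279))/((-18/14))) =-3584/22599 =-0.16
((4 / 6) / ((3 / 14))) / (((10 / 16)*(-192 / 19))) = -133 / 270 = -0.49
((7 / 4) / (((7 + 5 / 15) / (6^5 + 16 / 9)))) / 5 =12250 / 33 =371.21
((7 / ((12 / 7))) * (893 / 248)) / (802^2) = 43757 / 1914175104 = 0.00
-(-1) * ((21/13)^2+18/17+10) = 39269/2873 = 13.67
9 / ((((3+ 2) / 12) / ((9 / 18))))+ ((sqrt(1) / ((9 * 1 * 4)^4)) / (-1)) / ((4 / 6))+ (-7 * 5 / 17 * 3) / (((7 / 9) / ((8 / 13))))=7316406191 / 1237317120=5.91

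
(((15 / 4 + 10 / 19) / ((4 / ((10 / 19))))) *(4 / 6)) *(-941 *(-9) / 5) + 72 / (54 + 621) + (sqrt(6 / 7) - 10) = sqrt(42) / 7 + 67739177 / 108300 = 626.40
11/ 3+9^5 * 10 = 1771481/ 3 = 590493.67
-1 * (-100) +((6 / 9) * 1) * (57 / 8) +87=191.75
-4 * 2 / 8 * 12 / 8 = -3 / 2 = -1.50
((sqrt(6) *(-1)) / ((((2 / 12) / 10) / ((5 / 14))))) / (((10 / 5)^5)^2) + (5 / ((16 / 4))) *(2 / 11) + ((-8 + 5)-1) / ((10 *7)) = 131 / 770-75 *sqrt(6) / 3584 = 0.12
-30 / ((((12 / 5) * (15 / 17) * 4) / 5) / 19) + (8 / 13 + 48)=-89807 / 312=-287.84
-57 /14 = -4.07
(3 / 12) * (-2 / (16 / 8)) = -1 / 4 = -0.25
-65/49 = -1.33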